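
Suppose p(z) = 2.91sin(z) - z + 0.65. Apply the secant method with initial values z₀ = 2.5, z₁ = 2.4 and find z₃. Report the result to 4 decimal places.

p(2.5) = -0.108446, p(2.4) = 0.215598
z₂ = 2.400000 − 0.215598·(2.400000 − 2.500000) / (0.215598 − (-0.108446)) = 2.400000 − (-0.021560)/(0.324044) = 2.466534
p(2.466534) = 0.002052
z₃ = 2.466534 − 0.002052·(2.466534 − 2.400000) / (0.002052 − 0.215598) = 2.466534 − (0.000137)/(-0.213546) = 2.467173

2.4672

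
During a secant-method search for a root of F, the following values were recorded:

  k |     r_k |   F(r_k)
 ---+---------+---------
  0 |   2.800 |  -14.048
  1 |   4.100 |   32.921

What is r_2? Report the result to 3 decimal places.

r_2 = 4.100 − 32.921·(4.100 − 2.800) / (32.921 − (-14.048))
   = 4.100 − (42.79730)/(46.96900) = 3.18882

3.189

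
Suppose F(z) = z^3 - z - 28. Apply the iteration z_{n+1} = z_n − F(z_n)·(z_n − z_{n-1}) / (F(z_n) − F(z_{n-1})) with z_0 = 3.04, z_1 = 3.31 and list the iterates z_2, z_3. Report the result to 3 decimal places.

3.141, 3.146

F(3.04) = -2.94554, F(3.31) = 4.95469
z_2 = 3.31000 − 4.95469·(3.31000 − 3.04000) / (4.95469 − (-2.94554)) = 3.31000 − (1.33777)/(7.90023) = 3.14067
F(3.14067) = -0.16178
z_3 = 3.14067 − (-0.16178)·(3.14067 − 3.31000) / (-0.16178 − 4.95469) = 3.14067 − (0.02739)/(-5.11647) = 3.14602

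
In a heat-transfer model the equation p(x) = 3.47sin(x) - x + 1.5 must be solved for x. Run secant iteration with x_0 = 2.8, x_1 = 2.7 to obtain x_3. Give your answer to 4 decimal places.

p(2.8) = -0.137591, p(2.7) = 0.283008
x_2 = 2.700000 − 0.283008·(2.700000 − 2.800000) / (0.283008 − (-0.137591)) = 2.700000 − (-0.028301)/(0.420599) = 2.767287
p(2.767287) = 0.001437
x_3 = 2.767287 − 0.001437·(2.767287 − 2.700000) / (0.001437 − 0.283008) = 2.767287 − (0.000097)/(-0.281571) = 2.767630

2.7676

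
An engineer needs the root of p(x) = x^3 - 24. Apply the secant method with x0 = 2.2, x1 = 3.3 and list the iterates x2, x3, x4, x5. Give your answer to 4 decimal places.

p(2.2) = -13.352000, p(3.3) = 11.937000
x2 = 3.300000 − 11.937000·(3.300000 − 2.200000) / (11.937000 − (-13.352000)) = 3.300000 − (13.130700)/(25.289000) = 2.780774
p(2.780774) = -2.497092
x3 = 2.780774 − (-2.497092)·(2.780774 − 3.300000) / (-2.497092 − 11.937000) = 2.780774 − (1.296554)/(-14.434092) = 2.870600
p(2.870600) = -0.345265
x4 = 2.870600 − (-0.345265)·(2.870600 − 2.780774) / (-0.345265 − (-2.497092)) = 2.870600 − (-0.031014)/(2.151827) = 2.885013
p(2.885013) = 0.012825
x5 = 2.885013 − 0.012825·(2.885013 − 2.870600) / (0.012825 − (-0.345265)) = 2.885013 − (0.000185)/(0.358090) = 2.884497

2.7808, 2.8706, 2.8850, 2.8845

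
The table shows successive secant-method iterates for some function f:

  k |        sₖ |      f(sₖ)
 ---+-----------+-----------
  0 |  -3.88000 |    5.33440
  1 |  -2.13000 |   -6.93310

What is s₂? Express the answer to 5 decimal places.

-3.11903

s₂ = -2.13000 − (-6.93310)·(-2.13000 − (-3.88000)) / (-6.93310 − 5.33440)
   = -2.13000 − (-12.1329250)/(-12.2675000) = -3.1190300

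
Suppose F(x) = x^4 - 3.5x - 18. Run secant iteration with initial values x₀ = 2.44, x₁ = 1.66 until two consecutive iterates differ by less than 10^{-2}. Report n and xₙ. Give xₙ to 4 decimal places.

F(2.44) = 8.905353, F(1.66) = -16.216669
x₂ = 1.660000 − (-16.216669)·(-0.780000)/(-25.122022) = 2.163503;  |Δ| = 0.503503
F(2.163503) = -3.662902
x₃ = 2.163503 − (-3.662902)·(0.503503)/(12.553767) = 2.310413;  |Δ| = 0.146911
F(2.310413) = 2.407889
x₄ = 2.310413 − 2.407889·(0.146911)/(6.070790) = 2.252143;  |Δ| = 0.058270
F(2.252143) = -0.155807
x₅ = 2.252143 − (-0.155807)·(-0.058270)/(-2.563695) = 2.255684;  |Δ| = 0.003541
|x₅ − x₄| = 0.003541 < 10^{-2}

n = 5, xₙ = 2.2557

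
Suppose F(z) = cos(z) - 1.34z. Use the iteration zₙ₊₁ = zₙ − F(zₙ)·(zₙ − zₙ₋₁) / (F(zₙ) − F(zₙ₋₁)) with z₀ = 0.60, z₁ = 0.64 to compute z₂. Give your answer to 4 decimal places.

0.6111

F(0.60) = 0.021336, F(0.64) = -0.055504
z₂ = 0.640000 − (-0.055504)·(0.640000 − 0.600000) / (-0.055504 − 0.021336) = 0.640000 − (-0.002220)/(-0.076840) = 0.611107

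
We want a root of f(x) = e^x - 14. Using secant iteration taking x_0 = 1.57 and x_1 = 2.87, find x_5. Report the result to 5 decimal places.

2.63905

f(1.57) = -9.1933518, f(2.87) = 3.6370182
x_2 = 2.8700000 − 3.6370182·(2.8700000 − 1.5700000) / (3.6370182 − (-9.1933518)) = 2.8700000 − (4.7281237)/(12.8303700) = 2.5014897
f(2.5014897) = -1.7993444
x_3 = 2.5014897 − (-1.7993444)·(2.5014897 − 2.8700000) / (-1.7993444 − 3.6370182) = 2.5014897 − (0.6630770)/(-5.4363626) = 2.6234604
f(2.6234604) = -0.2166631
x_4 = 2.6234604 − (-0.2166631)·(2.6234604 − 2.5014897) / (-0.2166631 − (-1.7993444)) = 2.6234604 − (-0.0264266)/(1.5826813) = 2.6401577
f(2.6401577) = 0.0154140
x_5 = 2.6401577 − 0.0154140·(2.6401577 − 2.6234604) / (0.0154140 − (-0.2166631)) = 2.6401577 − (0.0002574)/(0.2320771) = 2.6390487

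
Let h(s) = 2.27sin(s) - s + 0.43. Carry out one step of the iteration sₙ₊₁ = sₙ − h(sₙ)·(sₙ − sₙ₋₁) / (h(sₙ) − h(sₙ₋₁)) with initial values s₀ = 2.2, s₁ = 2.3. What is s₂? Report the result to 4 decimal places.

2.2269

h(2.2) = 0.065287, h(2.3) = -0.177249
s₂ = 2.300000 − (-0.177249)·(2.300000 − 2.200000) / (-0.177249 − 0.065287) = 2.300000 − (-0.017725)/(-0.242536) = 2.226918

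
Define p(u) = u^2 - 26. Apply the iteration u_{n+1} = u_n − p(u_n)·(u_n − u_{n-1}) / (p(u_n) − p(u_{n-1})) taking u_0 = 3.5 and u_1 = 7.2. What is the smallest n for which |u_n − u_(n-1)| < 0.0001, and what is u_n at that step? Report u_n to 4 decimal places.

p(3.5) = -13.750000, p(7.2) = 25.840000
u_2 = 7.200000 − 25.840000·(3.700000)/(39.590000) = 4.785047;  |Δ| = 2.414953
p(4.785047) = -3.103328
u_3 = 4.785047 − (-3.103328)·(-2.414953)/(-28.943328) = 5.043980;  |Δ| = 0.258933
p(5.043980) = -0.558265
u_4 = 5.043980 − (-0.558265)·(0.258933)/(2.545062) = 5.100778;  |Δ| = 0.056798
p(5.100778) = 0.017933
u_5 = 5.100778 − 0.017933·(0.056798)/(0.576198) = 5.099010;  |Δ| = 0.001768
p(5.099010) = -0.000097
u_6 = 5.099010 − (-0.000097)·(-0.001768)/(-0.018030) = 5.099020;  |Δ| = 0.000010
|u_6 − u_5| = 0.000010 < 0.0001

n = 6, u_n = 5.0990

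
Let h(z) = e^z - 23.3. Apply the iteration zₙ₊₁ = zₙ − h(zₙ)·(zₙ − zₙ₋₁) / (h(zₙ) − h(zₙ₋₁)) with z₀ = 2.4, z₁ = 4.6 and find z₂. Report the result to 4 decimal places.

2.7053

h(2.4) = -12.276824, h(4.6) = 76.184316
z₂ = 4.600000 − 76.184316·(4.600000 − 2.400000) / (76.184316 − (-12.276824)) = 4.600000 − (167.605494)/(88.461139) = 2.705321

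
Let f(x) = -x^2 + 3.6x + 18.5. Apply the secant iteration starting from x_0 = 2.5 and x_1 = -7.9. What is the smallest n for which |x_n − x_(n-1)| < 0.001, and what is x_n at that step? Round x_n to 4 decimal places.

f(2.5) = 21.250000, f(-7.9) = -72.350000
x_2 = -7.900000 − (-72.350000)·(-10.400000)/(-93.600000) = 0.138889;  |Δ| = 8.038889
f(0.138889) = 18.980710
x_3 = 0.138889 − 18.980710·(8.038889)/(91.330710) = -1.531785;  |Δ| = 1.670674
f(-1.531785) = 10.639210
x_4 = -1.531785 − 10.639210·(-1.670674)/(-8.341500) = -3.662654;  |Δ| = 2.130870
f(-3.662654) = -8.100593
x_5 = -3.662654 − (-8.100593)·(-2.130870)/(-18.739802) = -2.741550;  |Δ| = 0.921104
f(-2.741550) = 1.114320
x_6 = -2.741550 − 1.114320·(0.921104)/(9.214912) = -2.852936;  |Δ| = 0.111385
f(-2.852936) = 0.090191
x_7 = -2.852936 − 0.090191·(-0.111385)/(-1.024129) = -2.862745;  |Δ| = 0.009809
f(-2.862745) = -0.001189
x_8 = -2.862745 − (-0.001189)·(-0.009809)/(-0.091379) = -2.862617;  |Δ| = 0.000128
|x_8 − x_7| = 0.000128 < 0.001

n = 8, x_n = -2.8626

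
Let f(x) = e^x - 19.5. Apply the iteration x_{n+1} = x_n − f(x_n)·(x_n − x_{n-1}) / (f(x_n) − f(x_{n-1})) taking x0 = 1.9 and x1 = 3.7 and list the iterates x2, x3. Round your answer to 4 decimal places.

f(1.9) = -12.814106, f(3.7) = 20.947304
x2 = 3.700000 − 20.947304·(3.700000 − 1.900000) / (20.947304 − (-12.814106)) = 3.700000 − (37.705148)/(33.761410) = 2.583188
f(2.583188) = -6.260722
x3 = 2.583188 − (-6.260722)·(2.583188 − 3.700000) / (-6.260722 − 20.947304) = 2.583188 − (6.992050)/(-27.208027) = 2.840173

2.5832, 2.8402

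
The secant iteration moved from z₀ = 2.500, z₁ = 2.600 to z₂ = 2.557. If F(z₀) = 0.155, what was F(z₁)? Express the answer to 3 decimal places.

The secant line through (2.500, 0.155) and (2.600, F(z₁)) crosses zero at z₂ = 2.557.
So (2.500, 0.155), (2.600, F(z₁)), (2.557, 0) are collinear:
F(z₁) = 0.155 · (2.600 − 2.557) / (2.500 − 2.557) = 0.155 · (0.04300)/(-0.05700) = -0.11693

-0.117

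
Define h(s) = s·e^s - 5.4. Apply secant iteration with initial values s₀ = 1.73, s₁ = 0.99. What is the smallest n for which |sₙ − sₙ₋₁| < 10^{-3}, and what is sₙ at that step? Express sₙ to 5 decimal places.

h(1.73) = 4.3583313, h(0.99) = -2.7356779
s₂ = 0.9900000 − (-2.7356779)·(-0.7400000)/(-7.0940091) = 1.2753678;  |Δ| = 0.2853678
h(1.2753678) = -0.8341606
s₃ = 1.2753678 − (-0.8341606)·(0.2853678)/(1.9015172) = 1.4005534;  |Δ| = 0.1251856
h(1.4005534) = 0.2826677
s₄ = 1.4005534 − 0.2826677·(0.1251856)/(1.1168284) = 1.3688691;  |Δ| = 0.0316843
h(1.3688691) = -0.0191090
s₅ = 1.3688691 − (-0.0191090)·(-0.0316843)/(-0.3017768) = 1.3708754;  |Δ| = 0.0020063
h(1.3708754) = -0.0004001
s₆ = 1.3708754 − (-0.0004001)·(0.0020063)/(0.0187090) = 1.3709183;  |Δ| = 0.0000429
|s₆ − s₅| = 0.0000429 < 10^{-3}

n = 6, sₙ = 1.37092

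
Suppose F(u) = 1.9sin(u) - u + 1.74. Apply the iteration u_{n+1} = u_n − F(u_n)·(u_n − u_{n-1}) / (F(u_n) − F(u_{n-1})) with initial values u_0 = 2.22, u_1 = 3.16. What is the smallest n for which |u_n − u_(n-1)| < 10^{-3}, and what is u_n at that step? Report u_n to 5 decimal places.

n = 5, u_n = 2.64508

F(2.22) = 1.0334744, F(3.16) = -1.4549720
u_2 = 3.1600000 − (-1.4549720)·(0.9400000)/(-2.4884464) = 2.6103905;  |Δ| = 0.5496095
F(2.6103905) = 0.0920928
u_3 = 2.6103905 − 0.0920928·(-0.5496095)/(1.5470648) = 2.6431074;  |Δ| = 0.0327168
F(2.6431074) = 0.0052744
u_4 = 2.6431074 − 0.0052744·(0.0327168)/(-0.0868183) = 2.6450950;  |Δ| = 0.0019876
F(2.6450950) = -0.0000319
u_5 = 2.6450950 − (-0.0000319)·(0.0019876)/(-0.0053064) = 2.6450831;  |Δ| = 0.0000120
|u_5 − u_4| = 0.0000120 < 10^{-3}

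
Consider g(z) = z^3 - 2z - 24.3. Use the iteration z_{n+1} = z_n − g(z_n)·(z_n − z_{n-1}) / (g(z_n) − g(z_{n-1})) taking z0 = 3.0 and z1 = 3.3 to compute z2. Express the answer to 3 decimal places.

g(3.0) = -3.30000, g(3.3) = 5.03700
z2 = 3.30000 − 5.03700·(3.30000 − 3.00000) / (5.03700 − (-3.30000)) = 3.30000 − (1.51110)/(8.33700) = 3.11875

3.119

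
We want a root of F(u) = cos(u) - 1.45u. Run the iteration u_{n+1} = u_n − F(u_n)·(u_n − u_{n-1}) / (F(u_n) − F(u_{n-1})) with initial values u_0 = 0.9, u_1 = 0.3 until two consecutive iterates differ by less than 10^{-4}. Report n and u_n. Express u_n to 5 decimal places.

n = 5, u_n = 0.57773

F(0.9) = -0.6833900, F(0.3) = 0.5203365
u_2 = 0.3000000 − 0.5203365·(-0.6000000)/(1.2037265) = 0.5593628;  |Δ| = 0.2593628
F(0.5593628) = 0.0365173
u_3 = 0.5593628 − 0.0365173·(0.2593628)/(-0.4838192) = 0.5789388;  |Δ| = 0.0195760
F(0.5789388) = -0.0024175
u_4 = 0.5789388 − (-0.0024175)·(0.0195760)/(-0.0389348) = 0.5777233;  |Δ| = 0.0012155
F(0.5777233) = 0.0000094
u_5 = 0.5777233 − 0.0000094·(-0.0012155)/(0.0024269) = 0.5777280;  |Δ| = 0.0000047
|u_5 − u_4| = 0.0000047 < 10^{-4}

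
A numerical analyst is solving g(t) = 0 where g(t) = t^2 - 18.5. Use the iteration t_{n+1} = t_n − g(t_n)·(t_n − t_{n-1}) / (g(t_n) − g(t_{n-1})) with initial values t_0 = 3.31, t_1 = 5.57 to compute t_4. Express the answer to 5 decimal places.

g(3.31) = -7.5439000, g(5.57) = 12.5249000
t_2 = 5.5700000 − 12.5249000·(5.5700000 − 3.3100000) / (12.5249000 − (-7.5439000)) = 5.5700000 − (28.3062740)/(20.0688000) = 4.1595383
g(4.1595383) = -1.1982412
t_3 = 4.1595383 − (-1.1982412)·(4.1595383 − 5.5700000) / (-1.1982412 − 12.5249000) = 4.1595383 − (1.6900734)/(-13.7231412) = 4.2826933
g(4.2826933) = -0.1585383
t_4 = 4.2826933 − (-0.1585383)·(4.2826933 − 4.1595383) / (-0.1585383 − (-1.1982412)) = 4.2826933 − (-0.0195248)/(1.0397030) = 4.3014725

4.30147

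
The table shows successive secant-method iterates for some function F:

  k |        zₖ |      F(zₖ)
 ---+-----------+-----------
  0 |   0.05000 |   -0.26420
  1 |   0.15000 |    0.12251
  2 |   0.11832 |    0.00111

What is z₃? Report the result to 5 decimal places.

z₃ = 0.11832 − 0.00111·(0.11832 − 0.15000) / (0.00111 − 0.12251)
   = 0.11832 − (-0.0000352)/(-0.1214000) = 0.1180303

0.11803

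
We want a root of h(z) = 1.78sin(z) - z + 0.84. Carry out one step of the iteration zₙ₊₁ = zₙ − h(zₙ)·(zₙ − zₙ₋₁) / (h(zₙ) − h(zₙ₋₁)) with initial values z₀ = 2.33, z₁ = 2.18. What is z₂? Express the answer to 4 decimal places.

h(2.33) = -0.198816, h(2.18) = 0.119785
z₂ = 2.180000 − 0.119785·(2.180000 − 2.330000) / (0.119785 − (-0.198816)) = 2.180000 − (-0.017968)/(0.318601) = 2.236396

2.2364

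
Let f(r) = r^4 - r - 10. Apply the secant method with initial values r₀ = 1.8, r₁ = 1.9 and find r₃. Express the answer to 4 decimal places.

1.8555

f(1.8) = -1.302400, f(1.9) = 1.132100
r₂ = 1.900000 − 1.132100·(1.900000 − 1.800000) / (1.132100 − (-1.302400)) = 1.900000 − (0.113210)/(2.434500) = 1.853498
f(1.853498) = -0.051157
r₃ = 1.853498 − (-0.051157)·(1.853498 − 1.900000) / (-0.051157 − 1.132100) = 1.853498 − (0.002379)/(-1.183257) = 1.855508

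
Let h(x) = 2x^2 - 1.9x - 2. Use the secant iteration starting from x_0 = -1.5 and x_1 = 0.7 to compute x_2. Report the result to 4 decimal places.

h(-1.5) = 5.350000, h(0.7) = -2.350000
x_2 = 0.700000 − (-2.350000)·(0.700000 − (-1.500000)) / (-2.350000 − 5.350000) = 0.700000 − (-5.170000)/(-7.700000) = 0.028571

0.0286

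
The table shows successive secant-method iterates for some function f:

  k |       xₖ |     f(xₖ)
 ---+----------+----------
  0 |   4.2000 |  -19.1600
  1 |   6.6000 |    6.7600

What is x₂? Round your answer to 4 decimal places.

x₂ = 6.6000 − 6.7600·(6.6000 − 4.2000) / (6.7600 − (-19.1600))
   = 6.6000 − (16.224000)/(25.920000) = 5.974074

5.9741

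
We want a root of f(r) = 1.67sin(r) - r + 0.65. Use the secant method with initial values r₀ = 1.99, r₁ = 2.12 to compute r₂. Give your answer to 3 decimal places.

f(1.99) = 0.18540, f(2.12) = -0.04559
r₂ = 2.12000 − (-0.04559)·(2.12000 − 1.99000) / (-0.04559 − 0.18540) = 2.12000 − (-0.00593)/(-0.23099) = 2.09434

2.094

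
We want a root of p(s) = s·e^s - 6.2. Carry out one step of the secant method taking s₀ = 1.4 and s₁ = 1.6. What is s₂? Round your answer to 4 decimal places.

p(1.4) = -0.522720, p(1.6) = 1.724852
s₂ = 1.600000 − 1.724852·(1.600000 − 1.400000) / (1.724852 − (-0.522720)) = 1.600000 − (0.344970)/(2.247572) = 1.446514

1.4465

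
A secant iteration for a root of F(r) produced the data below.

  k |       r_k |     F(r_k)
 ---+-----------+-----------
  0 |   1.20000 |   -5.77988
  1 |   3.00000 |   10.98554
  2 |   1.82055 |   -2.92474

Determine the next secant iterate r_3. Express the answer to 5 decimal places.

2.06854

r_3 = 1.82055 − (-2.92474)·(1.82055 − 3.00000) / (-2.92474 − 10.98554)
   = 1.82055 − (3.4495846)/(-13.9102800) = 2.0685381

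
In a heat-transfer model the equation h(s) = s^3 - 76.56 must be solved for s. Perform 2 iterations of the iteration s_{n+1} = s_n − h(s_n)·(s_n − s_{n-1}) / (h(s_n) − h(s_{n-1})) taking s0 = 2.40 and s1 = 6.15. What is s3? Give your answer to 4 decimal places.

3.9606

h(2.40) = -62.736000, h(6.15) = 156.048375
s2 = 6.150000 − 156.048375·(6.150000 − 2.400000) / (156.048375 − (-62.736000)) = 6.150000 − (585.181406)/(218.784375) = 3.475305
h(3.475305) = -34.586142
s3 = 3.475305 − (-34.586142)·(3.475305 − 6.150000) / (-34.586142 − 156.048375) = 3.475305 − (92.507370)/(-190.634517) = 3.960566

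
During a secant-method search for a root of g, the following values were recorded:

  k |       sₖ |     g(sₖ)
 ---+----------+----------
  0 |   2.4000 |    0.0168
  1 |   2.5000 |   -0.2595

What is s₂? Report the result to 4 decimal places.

s₂ = 2.5000 − (-0.2595)·(2.5000 − 2.4000) / (-0.2595 − 0.0168)
   = 2.5000 − (-0.025950)/(-0.276300) = 2.406080

2.4061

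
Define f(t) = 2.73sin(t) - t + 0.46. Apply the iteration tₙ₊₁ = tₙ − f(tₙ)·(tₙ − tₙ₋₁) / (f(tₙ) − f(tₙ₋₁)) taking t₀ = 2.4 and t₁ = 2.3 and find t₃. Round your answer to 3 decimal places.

f(2.4) = -0.09599, f(2.3) = 0.19578
t₂ = 2.30000 − 0.19578·(2.30000 − 2.40000) / (0.19578 − (-0.09599)) = 2.30000 − (-0.01958)/(0.29176) = 2.36710
f(2.36710) = 0.00213
t₃ = 2.36710 − 0.00213·(2.36710 − 2.30000) / (0.00213 − 0.19578) = 2.36710 − (0.00014)/(-0.19364) = 2.36784

2.368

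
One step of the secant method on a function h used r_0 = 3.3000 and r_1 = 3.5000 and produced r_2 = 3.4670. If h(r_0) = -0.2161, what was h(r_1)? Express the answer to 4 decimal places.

0.0427

The secant line through (3.3000, -0.2161) and (3.5000, h(r_1)) crosses zero at r_2 = 3.4670.
So (3.3000, -0.2161), (3.5000, h(r_1)), (3.4670, 0) are collinear:
h(r_1) = -0.2161 · (3.5000 − 3.4670) / (3.3000 − 3.4670) = -0.2161 · (0.033000)/(-0.167000) = 0.042702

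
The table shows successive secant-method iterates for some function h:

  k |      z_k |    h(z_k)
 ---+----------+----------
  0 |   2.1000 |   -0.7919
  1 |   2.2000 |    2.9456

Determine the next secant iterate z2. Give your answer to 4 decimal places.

2.1212

z2 = 2.2000 − 2.9456·(2.2000 − 2.1000) / (2.9456 − (-0.7919))
   = 2.2000 − (0.294560)/(3.737500) = 2.121188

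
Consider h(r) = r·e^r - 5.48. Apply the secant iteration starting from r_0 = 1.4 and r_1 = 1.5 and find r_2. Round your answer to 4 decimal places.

1.3811

h(1.4) = 0.197280, h(1.5) = 1.242534
r_2 = 1.500000 − 1.242534·(1.500000 − 1.400000) / (1.242534 − 0.197280) = 1.500000 − (0.124253)/(1.045254) = 1.381126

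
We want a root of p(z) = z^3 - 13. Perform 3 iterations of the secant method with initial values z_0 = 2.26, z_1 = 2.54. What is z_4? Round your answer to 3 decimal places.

2.351

p(2.26) = -1.45682, p(2.54) = 3.38706
z_2 = 2.54000 − 3.38706·(2.54000 − 2.26000) / (3.38706 − (-1.45682)) = 2.54000 − (0.94838)/(4.84389) = 2.34421
p(2.34421) = -0.11779
z_3 = 2.34421 − (-0.11779)·(2.34421 − 2.54000) / (-0.11779 − 3.38706) = 2.34421 − (0.02306)/(-3.50486) = 2.35079
p(2.35079) = -0.00901
z_4 = 2.35079 − (-0.00901)·(2.35079 − 2.34421) / (-0.00901 − (-0.11779)) = 2.35079 − (-0.00006)/(0.10878) = 2.35134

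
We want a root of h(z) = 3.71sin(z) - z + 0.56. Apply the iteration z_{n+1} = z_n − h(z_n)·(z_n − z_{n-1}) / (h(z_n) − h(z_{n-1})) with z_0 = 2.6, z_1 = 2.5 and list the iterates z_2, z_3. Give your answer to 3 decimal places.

h(2.6) = -0.12749, h(2.5) = 0.28033
z_2 = 2.50000 − 0.28033·(2.50000 − 2.60000) / (0.28033 − (-0.12749)) = 2.50000 − (-0.02803)/(0.40782) = 2.56874
h(2.56874) = 0.00220
z_3 = 2.56874 − 0.00220·(2.56874 − 2.50000) / (0.00220 − 0.28033) = 2.56874 − (0.00015)/(-0.27813) = 2.56928

2.569, 2.569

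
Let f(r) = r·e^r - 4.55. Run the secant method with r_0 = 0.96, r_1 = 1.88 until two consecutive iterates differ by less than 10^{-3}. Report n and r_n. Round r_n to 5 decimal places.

n = 6, r_n = 1.27342

f(0.96) = -2.0427714, f(1.88) = 7.7705891
r_2 = 1.8800000 − 7.7705891·(0.9200000)/(9.8133605) = 1.1515093;  |Δ| = 0.7284907
f(1.1515093) = -0.9078186
r_3 = 1.1515093 − (-0.9078186)·(-0.7284907)/(-8.6784077) = 1.2277142;  |Δ| = 0.0762049
f(1.2277142) = -0.3592979
r_4 = 1.2277142 − (-0.3592979)·(0.0762049)/(0.5485207) = 1.2776308;  |Δ| = 0.0499166
f(1.2776308) = 0.0343035
r_5 = 1.2776308 − 0.0343035·(0.0499166)/(0.3936014) = 1.2732804;  |Δ| = 0.0043504
f(1.2732804) = -0.0011386
r_6 = 1.2732804 − (-0.0011386)·(-0.0043504)/(-0.0354420) = 1.2734202;  |Δ| = 0.0001398
|r_6 − r_5| = 0.0001398 < 10^{-3}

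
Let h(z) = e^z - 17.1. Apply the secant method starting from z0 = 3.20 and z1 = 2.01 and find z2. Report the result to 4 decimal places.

h(3.20) = 7.432530, h(2.01) = -9.636683
z2 = 2.010000 − (-9.636683)·(2.010000 − 3.200000) / (-9.636683 − 7.432530) = 2.010000 − (11.467652)/(-17.069213) = 2.681833

2.6818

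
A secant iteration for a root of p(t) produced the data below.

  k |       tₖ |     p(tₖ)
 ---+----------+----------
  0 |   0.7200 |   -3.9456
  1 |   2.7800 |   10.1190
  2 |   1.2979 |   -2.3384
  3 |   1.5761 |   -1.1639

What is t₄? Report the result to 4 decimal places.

1.8518

t₄ = 1.5761 − (-1.1639)·(1.5761 − 1.2979) / (-1.1639 − (-2.3384))
   = 1.5761 − (-0.323797)/(1.174500) = 1.851789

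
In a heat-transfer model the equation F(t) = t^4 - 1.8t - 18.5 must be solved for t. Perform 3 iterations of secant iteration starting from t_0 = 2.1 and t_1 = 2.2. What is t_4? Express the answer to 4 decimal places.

2.1759

F(2.1) = -2.831900, F(2.2) = 0.965600
t_2 = 2.200000 − 0.965600·(2.200000 − 2.100000) / (0.965600 − (-2.831900)) = 2.200000 − (0.096560)/(3.797500) = 2.174573
F(2.174573) = -0.052997
t_3 = 2.174573 − (-0.052997)·(2.174573 − 2.200000) / (-0.052997 − 0.965600) = 2.174573 − (0.001348)/(-1.018597) = 2.175896
F(2.175896) = -0.000912
t_4 = 2.175896 − (-0.000912)·(2.175896 − 2.174573) / (-0.000912 − (-0.052997)) = 2.175896 − (-0.000001)/(0.052085) = 2.175919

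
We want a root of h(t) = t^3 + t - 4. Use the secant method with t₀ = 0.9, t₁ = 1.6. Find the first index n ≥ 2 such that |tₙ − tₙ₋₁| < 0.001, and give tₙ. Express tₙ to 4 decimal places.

n = 5, tₙ = 1.3788

h(0.9) = -2.371000, h(1.6) = 1.696000
t₂ = 1.600000 − 1.696000·(0.700000)/(4.067000) = 1.308090;  |Δ| = 0.291910
h(1.308090) = -0.453641
t₃ = 1.308090 − (-0.453641)·(-0.291910)/(-2.149641) = 1.369692;  |Δ| = 0.061602
h(1.369692) = -0.060691
t₄ = 1.369692 − (-0.060691)·(0.061602)/(0.392950) = 1.379206;  |Δ| = 0.009514
h(1.379206) = 0.002745
t₅ = 1.379206 − 0.002745·(0.009514)/(0.063436) = 1.378794;  |Δ| = 0.000412
|t₅ − t₄| = 0.000412 < 0.001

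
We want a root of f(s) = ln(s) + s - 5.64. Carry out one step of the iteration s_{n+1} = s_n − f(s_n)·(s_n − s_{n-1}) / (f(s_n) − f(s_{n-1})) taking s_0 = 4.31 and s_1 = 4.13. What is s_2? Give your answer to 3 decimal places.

f(4.31) = 0.13094, f(4.13) = -0.09172
s_2 = 4.13000 − (-0.09172)·(4.13000 − 4.31000) / (-0.09172 − 0.13094) = 4.13000 − (0.01651)/(-0.22266) = 4.20415

4.204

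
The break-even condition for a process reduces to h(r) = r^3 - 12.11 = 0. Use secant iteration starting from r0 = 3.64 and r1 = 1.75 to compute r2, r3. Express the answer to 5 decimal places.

h(3.64) = 36.1185440, h(1.75) = -6.7506250
r2 = 1.7500000 − (-6.7506250)·(1.7500000 − 3.6400000) / (-6.7506250 − 36.1185440) = 1.7500000 − (12.7586813)/(-42.8691690) = 2.0476190
h(2.0476190) = -3.5248580
r3 = 2.0476190 − (-3.5248580)·(2.0476190 − 1.7500000) / (-3.5248580 − (-6.7506250)) = 2.0476190 − (-1.0490649)/(3.2257670) = 2.3728331

2.04762, 2.37283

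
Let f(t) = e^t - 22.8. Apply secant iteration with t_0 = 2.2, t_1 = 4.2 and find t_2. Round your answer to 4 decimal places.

f(2.2) = -13.774987, f(4.2) = 43.886331
t_2 = 4.200000 − 43.886331·(4.200000 − 2.200000) / (43.886331 − (-13.774987)) = 4.200000 − (87.772662)/(57.661318) = 2.677790

2.6778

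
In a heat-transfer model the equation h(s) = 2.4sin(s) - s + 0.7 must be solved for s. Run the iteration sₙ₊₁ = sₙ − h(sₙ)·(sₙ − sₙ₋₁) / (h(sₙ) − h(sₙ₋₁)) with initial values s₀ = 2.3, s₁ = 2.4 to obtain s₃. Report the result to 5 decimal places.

2.37127

h(2.3) = 0.1896925, h(2.4) = -0.0788884
s₂ = 2.4000000 − (-0.0788884)·(2.4000000 − 2.3000000) / (-0.0788884 − 0.1896925) = 2.4000000 − (-0.0078888)/(-0.2685809) = 2.3706277
h(2.3706277) = 0.0017587
s₃ = 2.3706277 − 0.0017587·(2.3706277 − 2.4000000) / (0.0017587 − (-0.0788884)) = 2.3706277 − (-0.0000517)/(0.0806470) = 2.3712682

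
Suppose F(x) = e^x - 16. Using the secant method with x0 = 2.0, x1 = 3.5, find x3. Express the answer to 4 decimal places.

2.6831

F(2.0) = -8.610944, F(3.5) = 17.115452
x2 = 3.500000 − 17.115452·(3.500000 − 2.000000) / (17.115452 − (-8.610944)) = 3.500000 − (25.673178)/(25.726396) = 2.502069
F(2.502069) = -3.792279
x3 = 2.502069 − (-3.792279)·(2.502069 − 3.500000) / (-3.792279 − 17.115452) = 2.502069 − (3.784434)/(-20.907731) = 2.683075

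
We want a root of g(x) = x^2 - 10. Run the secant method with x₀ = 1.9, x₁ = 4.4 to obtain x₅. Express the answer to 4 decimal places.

3.1623

g(1.9) = -6.390000, g(4.4) = 9.360000
x₂ = 4.400000 − 9.360000·(4.400000 − 1.900000) / (9.360000 − (-6.390000)) = 4.400000 − (23.400000)/(15.750000) = 2.914286
g(2.914286) = -1.506939
x₃ = 2.914286 − (-1.506939)·(2.914286 − 4.400000) / (-1.506939 − 9.360000) = 2.914286 − (2.238880)/(-10.866939) = 3.120312
g(3.120312) = -0.263650
x₄ = 3.120312 − (-0.263650)·(3.120312 − 2.914286) / (-0.263650 − (-1.506939)) = 3.120312 − (-0.054319)/(1.243289) = 3.164002
g(3.164002) = 0.010910
x₅ = 3.164002 − 0.010910·(3.164002 − 3.120312) / (0.010910 − (-0.263650)) = 3.164002 − (0.000477)/(0.274560) = 3.162266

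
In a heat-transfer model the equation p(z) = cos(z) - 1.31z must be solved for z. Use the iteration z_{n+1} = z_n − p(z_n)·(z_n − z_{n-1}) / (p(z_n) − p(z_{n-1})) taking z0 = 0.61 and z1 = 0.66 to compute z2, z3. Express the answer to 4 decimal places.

0.6208, 0.6209

p(0.61) = 0.020548, p(0.66) = -0.074608
z2 = 0.660000 − (-0.074608)·(0.660000 − 0.610000) / (-0.074608 − 0.020548) = 0.660000 − (-0.003730)/(-0.095156) = 0.620797
p(0.620797) = 0.000171
z3 = 0.620797 − 0.000171·(0.620797 − 0.660000) / (0.000171 − (-0.074608)) = 0.620797 − (-0.000007)/(0.074779) = 0.620887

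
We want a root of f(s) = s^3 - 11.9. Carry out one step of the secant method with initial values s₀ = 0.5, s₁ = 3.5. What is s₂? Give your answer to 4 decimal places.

1.3263

f(0.5) = -11.775000, f(3.5) = 30.975000
s₂ = 3.500000 − 30.975000·(3.500000 − 0.500000) / (30.975000 − (-11.775000)) = 3.500000 − (92.925000)/(42.750000) = 1.326316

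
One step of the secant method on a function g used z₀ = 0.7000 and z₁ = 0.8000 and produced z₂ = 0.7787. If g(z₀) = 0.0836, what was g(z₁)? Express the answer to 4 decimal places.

-0.0226

The secant line through (0.7000, 0.0836) and (0.8000, g(z₁)) crosses zero at z₂ = 0.7787.
So (0.7000, 0.0836), (0.8000, g(z₁)), (0.7787, 0) are collinear:
g(z₁) = 0.0836 · (0.8000 − 0.7787) / (0.7000 − 0.7787) = 0.0836 · (0.021300)/(-0.078700) = -0.022626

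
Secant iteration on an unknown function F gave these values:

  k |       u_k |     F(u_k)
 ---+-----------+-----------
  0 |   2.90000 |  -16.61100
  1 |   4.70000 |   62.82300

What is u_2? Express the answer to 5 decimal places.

3.27641

u_2 = 4.70000 − 62.82300·(4.70000 − 2.90000) / (62.82300 − (-16.61100))
   = 4.70000 − (113.0814000)/(79.4340000) = 3.2764106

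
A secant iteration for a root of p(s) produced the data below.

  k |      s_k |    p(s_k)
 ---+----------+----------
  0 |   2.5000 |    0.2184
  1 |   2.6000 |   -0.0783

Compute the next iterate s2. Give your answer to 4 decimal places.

s2 = 2.6000 − (-0.0783)·(2.6000 − 2.5000) / (-0.0783 − 0.2184)
   = 2.6000 − (-0.007830)/(-0.296700) = 2.573610

2.5736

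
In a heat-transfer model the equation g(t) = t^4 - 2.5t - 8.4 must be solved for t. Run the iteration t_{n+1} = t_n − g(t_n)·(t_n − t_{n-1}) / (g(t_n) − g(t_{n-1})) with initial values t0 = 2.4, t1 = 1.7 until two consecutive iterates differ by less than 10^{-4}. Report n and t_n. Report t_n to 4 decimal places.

n = 6, t_n = 1.9047

g(2.4) = 18.777600, g(1.7) = -4.297900
t2 = 1.700000 − (-4.297900)·(-0.700000)/(-23.075500) = 1.830378;  |Δ| = 0.130378
g(1.830378) = -1.751552
t3 = 1.830378 − (-1.751552)·(0.130378)/(2.546348) = 1.920060;  |Δ| = 0.089683
g(1.920060) = 0.391102
t4 = 1.920060 − 0.391102·(0.089683)/(2.142654) = 1.903690;  |Δ| = 0.016370
g(1.903690) = -0.025581
t5 = 1.903690 − (-0.025581)·(-0.016370)/(-0.416683) = 1.904695;  |Δ| = 0.001005
g(1.904695) = -0.000338
t6 = 1.904695 − (-0.000338)·(0.001005)/(0.025243) = 1.904709;  |Δ| = 0.000013
|t6 − t5| = 0.000013 < 10^{-4}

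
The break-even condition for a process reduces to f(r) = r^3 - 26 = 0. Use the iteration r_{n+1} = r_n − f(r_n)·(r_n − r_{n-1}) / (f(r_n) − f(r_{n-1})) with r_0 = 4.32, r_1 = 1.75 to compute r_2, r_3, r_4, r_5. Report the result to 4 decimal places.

2.4548, 3.2921, 2.9041, 2.9564

f(4.32) = 54.621568, f(1.75) = -20.640625
r_2 = 1.750000 − (-20.640625)·(1.750000 − 4.320000) / (-20.640625 − 54.621568) = 1.750000 − (53.046406)/(-75.262193) = 2.454821
f(2.454821) = -11.206882
r_3 = 2.454821 − (-11.206882)·(2.454821 − 1.750000) / (-11.206882 − (-20.640625)) = 2.454821 − (-7.898851)/(9.433743) = 3.292119
f(3.292119) = 9.680145
r_4 = 3.292119 − 9.680145·(3.292119 − 2.454821) / (9.680145 − (-11.206882)) = 3.292119 − (8.105162)/(20.887027) = 2.904071
f(2.904071) = -1.508134
r_5 = 2.904071 − (-1.508134)·(2.904071 − 3.292119) / (-1.508134 − 9.680145) = 2.904071 − (0.585228)/(-11.188279) = 2.956379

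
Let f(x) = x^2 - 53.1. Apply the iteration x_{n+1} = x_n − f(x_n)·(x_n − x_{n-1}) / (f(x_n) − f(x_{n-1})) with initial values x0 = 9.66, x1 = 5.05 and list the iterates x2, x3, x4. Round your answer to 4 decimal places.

6.9261, 7.3544, 7.2853

f(9.66) = 40.215600, f(5.05) = -27.597500
x2 = 5.050000 − (-27.597500)·(5.050000 − 9.660000) / (-27.597500 − 40.215600) = 5.050000 − (127.224475)/(-67.813100) = 6.926105
f(6.926105) = -5.129074
x3 = 6.926105 − (-5.129074)·(6.926105 − 5.050000) / (-5.129074 − (-27.597500)) = 6.926105 − (-9.622679)/(22.468426) = 7.354380
f(7.354380) = 0.986910
x4 = 7.354380 − 0.986910·(7.354380 − 6.926105) / (0.986910 − (-5.129074)) = 7.354380 − (0.422669)/(6.115984) = 7.285271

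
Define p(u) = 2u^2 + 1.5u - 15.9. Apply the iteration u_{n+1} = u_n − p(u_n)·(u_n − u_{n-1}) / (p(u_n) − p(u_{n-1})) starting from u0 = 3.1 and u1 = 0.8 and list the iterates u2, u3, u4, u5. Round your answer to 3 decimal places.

2.243, 2.569, 2.465, 2.469

p(3.1) = 7.97000, p(0.8) = -13.42000
u2 = 0.80000 − (-13.42000)·(0.80000 − 3.10000) / (-13.42000 − 7.97000) = 0.80000 − (30.86600)/(-21.39000) = 2.24301
p(2.24301) = -2.47329
u3 = 2.24301 − (-2.47329)·(2.24301 − 0.80000) / (-2.47329 − (-13.42000)) = 2.24301 − (-3.56898)/(10.94671) = 2.56904
p(2.56904) = 1.15353
u4 = 2.56904 − 1.15353·(2.56904 − 2.24301) / (1.15353 − (-2.47329)) = 2.56904 − (0.37609)/(3.62682) = 2.46535
p(2.46535) = -0.04611
u5 = 2.46535 − (-0.04611)·(2.46535 − 2.56904) / (-0.04611 − 1.15353) = 2.46535 − (0.00478)/(-1.19964) = 2.46933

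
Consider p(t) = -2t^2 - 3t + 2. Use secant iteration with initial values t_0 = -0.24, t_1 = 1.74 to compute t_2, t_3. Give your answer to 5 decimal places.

0.19413, 0.38956

p(-0.24) = 2.6048000, p(1.74) = -9.2752000
t_2 = 1.7400000 − (-9.2752000)·(1.7400000 − (-0.2400000)) / (-9.2752000 − 2.6048000) = 1.7400000 − (-18.3648960)/(-11.8800000) = 0.1941333
p(0.1941333) = 1.3422245
t_3 = 0.1941333 − 1.3422245·(0.1941333 − 1.7400000) / (1.3422245 − (-9.2752000)) = 0.1941333 − (-2.0749001)/(10.6174245) = 0.3895574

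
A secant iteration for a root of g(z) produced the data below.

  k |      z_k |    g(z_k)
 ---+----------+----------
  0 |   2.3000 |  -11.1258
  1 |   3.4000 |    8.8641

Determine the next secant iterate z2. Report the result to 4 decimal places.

z2 = 3.4000 − 8.8641·(3.4000 − 2.3000) / (8.8641 − (-11.1258))
   = 3.4000 − (9.750510)/(19.989900) = 2.912228

2.9122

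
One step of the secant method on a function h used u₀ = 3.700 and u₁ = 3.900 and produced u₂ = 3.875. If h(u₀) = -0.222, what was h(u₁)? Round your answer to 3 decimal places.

0.032

The secant line through (3.700, -0.222) and (3.900, h(u₁)) crosses zero at u₂ = 3.875.
So (3.700, -0.222), (3.900, h(u₁)), (3.875, 0) are collinear:
h(u₁) = -0.222 · (3.900 − 3.875) / (3.700 − 3.875) = -0.222 · (0.02500)/(-0.17500) = 0.03171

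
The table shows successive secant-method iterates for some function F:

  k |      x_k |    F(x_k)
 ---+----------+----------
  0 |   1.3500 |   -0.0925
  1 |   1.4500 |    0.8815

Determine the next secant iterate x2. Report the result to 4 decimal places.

1.3595

x2 = 1.4500 − 0.8815·(1.4500 − 1.3500) / (0.8815 − (-0.0925))
   = 1.4500 − (0.088150)/(0.974000) = 1.359497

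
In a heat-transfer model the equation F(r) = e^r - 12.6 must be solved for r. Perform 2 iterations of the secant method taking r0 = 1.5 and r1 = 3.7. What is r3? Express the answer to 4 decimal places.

F(1.5) = -8.118311, F(3.7) = 27.847304
r2 = 3.700000 − 27.847304·(3.700000 − 1.500000) / (27.847304 − (-8.118311)) = 3.700000 − (61.264070)/(35.965615) = 1.996593
F(1.996593) = -5.236073
r3 = 1.996593 − (-5.236073)·(1.996593 − 3.700000) / (-5.236073 − 27.847304) = 1.996593 − (8.919162)/(-33.083378) = 2.266190

2.2662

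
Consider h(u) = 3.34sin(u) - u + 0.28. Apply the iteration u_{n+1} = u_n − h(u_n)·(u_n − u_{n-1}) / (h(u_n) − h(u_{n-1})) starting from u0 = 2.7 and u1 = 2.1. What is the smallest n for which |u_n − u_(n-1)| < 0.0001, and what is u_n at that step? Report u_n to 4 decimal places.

n = 5, u_n = 2.4388

h(2.7) = -0.992551, h(2.1) = 1.063119
u2 = 2.100000 − 1.063119·(-0.600000)/(2.055670) = 2.410299;  |Δ| = 0.310299
h(2.410299) = 0.100265
u3 = 2.410299 − 0.100265·(0.310299)/(-0.962854) = 2.442611;  |Δ| = 0.032312
h(2.442611) = -0.013526
u4 = 2.442611 − (-0.013526)·(0.032312)/(-0.113791) = 2.438770;  |Δ| = 0.003841
h(2.438770) = 0.000119
u5 = 2.438770 − 0.000119·(-0.003841)/(0.013645) = 2.438804;  |Δ| = 0.000034
|u5 − u4| = 0.000034 < 0.0001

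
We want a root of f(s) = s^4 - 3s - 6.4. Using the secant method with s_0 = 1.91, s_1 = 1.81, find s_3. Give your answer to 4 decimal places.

f(1.91) = 1.178634, f(1.81) = -1.097169
s_2 = 1.810000 − (-1.097169)·(1.810000 − 1.910000) / (-1.097169 − 1.178634) = 1.810000 − (0.109717)/(-2.275802) = 1.858210
f(1.858210) = -0.051801
s_3 = 1.858210 − (-0.051801)·(1.858210 − 1.810000) / (-0.051801 − (-1.097169)) = 1.858210 − (-0.002497)/(1.045368) = 1.860599

1.8606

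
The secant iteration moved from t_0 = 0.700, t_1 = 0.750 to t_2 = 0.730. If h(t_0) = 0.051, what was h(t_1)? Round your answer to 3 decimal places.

The secant line through (0.700, 0.051) and (0.750, h(t_1)) crosses zero at t_2 = 0.730.
So (0.700, 0.051), (0.750, h(t_1)), (0.730, 0) are collinear:
h(t_1) = 0.051 · (0.750 − 0.730) / (0.700 − 0.730) = 0.051 · (0.02000)/(-0.03000) = -0.03400

-0.034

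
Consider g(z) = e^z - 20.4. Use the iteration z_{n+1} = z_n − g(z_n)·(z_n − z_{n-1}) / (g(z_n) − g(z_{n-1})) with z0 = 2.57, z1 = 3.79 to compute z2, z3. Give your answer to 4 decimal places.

2.8569, 2.9609

g(2.57) = -7.334176, g(3.79) = 23.856400
z2 = 3.790000 − 23.856400·(3.790000 − 2.570000) / (23.856400 − (-7.334176)) = 3.790000 − (29.104808)/(31.190576) = 2.856872
g(2.856872) = -2.993012
z3 = 2.856872 − (-2.993012)·(2.856872 − 3.790000) / (-2.993012 − 23.856400) = 2.856872 − (2.792864)/(-26.849413) = 2.960891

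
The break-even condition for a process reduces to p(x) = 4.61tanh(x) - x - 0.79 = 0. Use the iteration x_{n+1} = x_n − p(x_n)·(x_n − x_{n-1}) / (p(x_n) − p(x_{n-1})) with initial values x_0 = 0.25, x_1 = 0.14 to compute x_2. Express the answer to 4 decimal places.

0.2241

p(0.25) = 0.089075, p(0.14) = -0.288784
x_2 = 0.140000 − (-0.288784)·(0.140000 − 0.250000) / (-0.288784 − 0.089075) = 0.140000 − (0.031766)/(-0.377859) = 0.224069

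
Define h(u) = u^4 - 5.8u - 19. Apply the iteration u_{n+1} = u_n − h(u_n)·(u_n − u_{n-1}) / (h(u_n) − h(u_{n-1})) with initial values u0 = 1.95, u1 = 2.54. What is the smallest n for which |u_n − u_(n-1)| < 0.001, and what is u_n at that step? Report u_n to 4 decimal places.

h(1.95) = -15.850994, h(2.54) = 7.891143
u2 = 2.540000 − 7.891143·(0.590000)/(23.742136) = 2.343902;  |Δ| = 0.196098
h(2.343902) = -2.411930
u3 = 2.343902 − (-2.411930)·(-0.196098)/(-10.303072) = 2.389809;  |Δ| = 0.045906
h(2.389809) = -0.243257
u4 = 2.389809 − (-0.243257)·(0.045906)/(2.168673) = 2.394958;  |Δ| = 0.005149
h(2.394958) = 0.008907
u5 = 2.394958 − 0.008907·(0.005149)/(0.252164) = 2.394776;  |Δ| = 0.000182
|u5 − u4| = 0.000182 < 0.001

n = 5, u_n = 2.3948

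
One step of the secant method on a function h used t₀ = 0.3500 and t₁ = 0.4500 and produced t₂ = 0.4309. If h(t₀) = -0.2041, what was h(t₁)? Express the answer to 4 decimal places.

The secant line through (0.3500, -0.2041) and (0.4500, h(t₁)) crosses zero at t₂ = 0.4309.
So (0.3500, -0.2041), (0.4500, h(t₁)), (0.4309, 0) are collinear:
h(t₁) = -0.2041 · (0.4500 − 0.4309) / (0.3500 − 0.4309) = -0.2041 · (0.019100)/(-0.080900) = 0.048187

0.0482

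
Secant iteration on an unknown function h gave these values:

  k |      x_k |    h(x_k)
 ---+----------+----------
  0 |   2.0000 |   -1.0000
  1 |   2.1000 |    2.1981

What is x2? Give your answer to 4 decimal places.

2.0313

x2 = 2.1000 − 2.1981·(2.1000 − 2.0000) / (2.1981 − (-1.0000))
   = 2.1000 − (0.219810)/(3.198100) = 2.031269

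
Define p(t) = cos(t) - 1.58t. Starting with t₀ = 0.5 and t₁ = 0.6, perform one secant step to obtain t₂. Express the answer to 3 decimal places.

p(0.5) = 0.08758, p(0.6) = -0.12266
t₂ = 0.60000 − (-0.12266)·(0.60000 − 0.50000) / (-0.12266 − 0.08758) = 0.60000 − (-0.01227)/(-0.21025) = 0.54166

0.542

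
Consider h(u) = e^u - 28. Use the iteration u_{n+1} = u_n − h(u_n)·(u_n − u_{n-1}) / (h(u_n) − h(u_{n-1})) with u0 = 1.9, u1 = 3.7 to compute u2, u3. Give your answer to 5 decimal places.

3.03637, 3.27893

h(1.9) = -21.3141056, h(3.7) = 12.4473044
u2 = 3.7000000 − 12.4473044·(3.7000000 − 1.9000000) / (12.4473044 − (-21.3141056)) = 3.7000000 − (22.4051478)/(33.7614099) = 3.0363681
h(3.0363681) = -7.1705443
u3 = 3.0363681 − (-7.1705443)·(3.0363681 − 3.7000000) / (-7.1705443 − 12.4473044) = 3.0363681 − (4.7586018)/(-19.6178487) = 3.2789330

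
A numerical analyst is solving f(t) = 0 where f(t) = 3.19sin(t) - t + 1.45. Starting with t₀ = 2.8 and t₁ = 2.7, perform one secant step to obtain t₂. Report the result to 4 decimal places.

f(2.8) = -0.281388, f(2.7) = 0.113342
t₂ = 2.700000 − 0.113342·(2.700000 − 2.800000) / (0.113342 − (-0.281388)) = 2.700000 − (-0.011334)/(0.394730) = 2.728714

2.7287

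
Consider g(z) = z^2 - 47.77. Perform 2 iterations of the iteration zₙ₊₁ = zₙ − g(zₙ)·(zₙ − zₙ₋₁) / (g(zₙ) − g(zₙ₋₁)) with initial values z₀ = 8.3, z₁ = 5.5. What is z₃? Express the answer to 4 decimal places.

g(8.3) = 21.120000, g(5.5) = -17.520000
z₂ = 5.500000 − (-17.520000)·(5.500000 − 8.300000) / (-17.520000 − 21.120000) = 5.500000 − (49.056000)/(-38.640000) = 6.769565
g(6.769565) = -1.942987
z₃ = 6.769565 − (-1.942987)·(6.769565 − 5.500000) / (-1.942987 − (-17.520000)) = 6.769565 − (-2.466748)/(15.577013) = 6.927923

6.9279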